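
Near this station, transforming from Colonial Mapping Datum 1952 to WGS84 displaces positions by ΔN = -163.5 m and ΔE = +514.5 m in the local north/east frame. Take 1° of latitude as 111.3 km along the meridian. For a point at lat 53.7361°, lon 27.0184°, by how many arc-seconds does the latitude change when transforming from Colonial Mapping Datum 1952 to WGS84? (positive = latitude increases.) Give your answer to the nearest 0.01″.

Δφ = -5.29″

1° of latitude = 111.3 km, so Δφ = -163.5 / 111300 = -0.0014690° = -5.288″.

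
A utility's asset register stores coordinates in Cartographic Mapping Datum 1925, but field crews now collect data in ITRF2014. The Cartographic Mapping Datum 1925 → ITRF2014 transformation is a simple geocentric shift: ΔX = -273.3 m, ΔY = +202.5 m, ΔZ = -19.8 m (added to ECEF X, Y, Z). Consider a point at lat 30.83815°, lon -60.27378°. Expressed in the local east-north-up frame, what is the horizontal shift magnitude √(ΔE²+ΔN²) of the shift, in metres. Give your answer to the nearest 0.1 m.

197.7 m

At φ = 30.83815°, λ = -60.27378°: sin φ = 0.512615, cos φ = 0.858619, sin λ = -0.868405, cos λ = 0.495856.
ΔE = −sin λ·ΔX + cos λ·ΔY = −(-0.868405)·(-273.3) + (0.495856)·(202.5) = -136.92 m.
ΔN = −sin φ cos λ·ΔX − sin φ sin λ·ΔY + cos φ·ΔZ = −(0.512615)(0.495856)(-273.3) − (0.512615)(-0.868405)(202.5) + (0.858619)(-19.8) = 142.61 m.
Horizontal magnitude = √(ΔE² + ΔN²) = √((-136.92)² + 142.61²) = 197.70 m.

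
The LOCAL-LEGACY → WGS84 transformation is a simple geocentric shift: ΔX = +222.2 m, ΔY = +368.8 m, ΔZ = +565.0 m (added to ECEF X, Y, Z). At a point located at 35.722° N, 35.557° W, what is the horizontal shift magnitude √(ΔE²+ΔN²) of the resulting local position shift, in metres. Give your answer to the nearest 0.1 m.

The local east axis at (φ, λ) is (−sin λ, cos λ, 0), so ΔE = −sin(-35.557°)·222.2 + cos(-35.557°)·368.8 = 429.24 m.
The local north axis is (−sin φ cos λ, −sin φ sin λ, cos φ), giving ΔN = -105.542 + 125.214 + 458.701 = 478.37 m.
Horizontal magnitude = √(ΔE² + ΔN²) = √(429.24² + 478.37²) = 642.72 m.

642.7 m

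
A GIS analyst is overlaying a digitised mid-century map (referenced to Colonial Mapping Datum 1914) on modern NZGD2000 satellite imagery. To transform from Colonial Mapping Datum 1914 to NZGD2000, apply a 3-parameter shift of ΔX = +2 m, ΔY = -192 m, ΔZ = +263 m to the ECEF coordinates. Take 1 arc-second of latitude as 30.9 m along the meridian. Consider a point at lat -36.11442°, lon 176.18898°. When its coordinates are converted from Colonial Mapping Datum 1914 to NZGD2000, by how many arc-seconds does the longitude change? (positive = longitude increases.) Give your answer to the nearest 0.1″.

Δλ = 7.7″

sin φ = -0.589400, cos φ = 0.807842, sin λ = 0.066466, cos λ = -0.997789.
East component: ΔE = −sin λ·ΔX + cos λ·ΔY = −(0.066466)(2) + (-0.997789)(-192) = 191.44 m.
1° of latitude spans 3600 × 30.90 = 111240 m; at latitude φ, 1° of longitude spans that × cos φ = 89864.3 m, so Δλ = 191.44 / 89864.3 × 3600 = 7.669″.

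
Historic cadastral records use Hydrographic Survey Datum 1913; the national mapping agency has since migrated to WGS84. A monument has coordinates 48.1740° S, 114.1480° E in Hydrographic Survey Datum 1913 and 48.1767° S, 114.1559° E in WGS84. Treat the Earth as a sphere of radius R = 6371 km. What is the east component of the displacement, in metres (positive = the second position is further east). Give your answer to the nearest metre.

ΔE = 586 m

Δφ = -48.1767° − -48.1740° = -0.0027°; Δλ = 114.1559° − 114.1480° = +0.0079°.
1° along a meridian = πR/180 = 111195 m.
ΔN = Δφ × 111195 = -300.2 m; ΔE = Δλ × 111195 × cos(-48.1740°) = +0.0079 × 111195 × 0.666871 = 585.8 m.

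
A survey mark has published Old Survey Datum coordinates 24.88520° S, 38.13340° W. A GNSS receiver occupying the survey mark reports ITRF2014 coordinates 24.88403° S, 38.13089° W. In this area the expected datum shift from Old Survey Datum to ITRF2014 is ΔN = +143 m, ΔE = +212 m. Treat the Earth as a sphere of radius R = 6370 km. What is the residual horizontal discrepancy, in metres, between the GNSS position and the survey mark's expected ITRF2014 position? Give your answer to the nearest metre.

43 m

Observed coordinate differences: Δφ = +0.00117°, Δλ = +0.00251°.
Converting to metres (1° lat = 111177 m, cos φ = 0.907153): observed ΔN = 130.1 m, observed ΔE = 253.1 m.
Subtracting the expected shift leaves a residual of 130.1 − (143) = -12.9 m north and 253.1 − (212) = 41.1 m east.
Residual distance = √((-12.9)² + 41.1²) = 43.1 m.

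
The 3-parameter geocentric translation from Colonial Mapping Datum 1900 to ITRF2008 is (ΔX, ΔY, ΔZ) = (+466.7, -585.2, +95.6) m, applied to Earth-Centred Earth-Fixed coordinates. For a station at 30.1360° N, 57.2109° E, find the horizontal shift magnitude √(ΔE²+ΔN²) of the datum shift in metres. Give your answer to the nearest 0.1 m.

The local east axis at (φ, λ) is (−sin λ, cos λ, 0), so ΔE = −sin(57.2109°)·466.7 + cos(57.2109°)·(-585.2) = -709.25 m.
The local north axis is (−sin φ cos λ, −sin φ sin λ, cos φ), giving ΔN = -126.889 + 246.991 + 82.678 = 202.78 m.
Horizontal magnitude = √(ΔE² + ΔN²) = √((-709.25)² + 202.78²) = 737.67 m.

737.7 m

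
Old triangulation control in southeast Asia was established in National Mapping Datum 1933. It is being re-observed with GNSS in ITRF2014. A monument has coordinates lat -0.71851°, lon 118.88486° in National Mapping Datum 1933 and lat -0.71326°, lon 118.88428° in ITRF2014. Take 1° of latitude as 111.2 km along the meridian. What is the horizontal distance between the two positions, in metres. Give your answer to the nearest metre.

587 m

Δφ = -0.71326° − -0.71851° = +0.00525°; Δλ = 118.88428° − 118.88486° = -0.00058°.
ΔN = Δφ × 111200 = 583.8 m; ΔE = Δλ × 111200 × cos(-0.71851°) = -0.00058 × 111200 × 0.999921 = -64.5 m.
Distance = √(ΔE² + ΔN²) = √((-64.5)² + 583.8²) = 587.4 m.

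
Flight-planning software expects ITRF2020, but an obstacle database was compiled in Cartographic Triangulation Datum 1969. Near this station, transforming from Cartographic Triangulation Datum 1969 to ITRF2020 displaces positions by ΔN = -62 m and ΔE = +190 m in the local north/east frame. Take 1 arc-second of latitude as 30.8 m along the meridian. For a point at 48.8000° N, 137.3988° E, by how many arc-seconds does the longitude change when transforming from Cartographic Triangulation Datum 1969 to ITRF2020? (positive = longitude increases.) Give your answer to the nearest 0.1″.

Δλ = 9.4″

At latitude 48.8000°, cos φ = 0.658689.
1″ of longitude at this latitude = 30.80 × cos φ = 20.2876 m, so Δλ = 190.0 / 20.2876 = 9.365″.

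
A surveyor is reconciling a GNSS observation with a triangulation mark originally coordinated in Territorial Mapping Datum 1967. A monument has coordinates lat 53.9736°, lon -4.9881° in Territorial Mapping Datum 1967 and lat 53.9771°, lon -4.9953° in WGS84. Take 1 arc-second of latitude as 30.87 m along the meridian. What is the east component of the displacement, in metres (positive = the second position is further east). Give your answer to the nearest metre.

ΔE = -471 m

Δφ = 53.9771° − 53.9736° = +0.0035°; Δλ = -4.9953° − -4.9881° = -0.0072°.
1° of latitude = 3600 × 30.87 = 111132 m.
ΔN = Δφ × 111132 = 389.0 m; ΔE = Δλ × 111132 × cos(53.9736°) = -0.0072 × 111132 × 0.588158 = -470.6 m.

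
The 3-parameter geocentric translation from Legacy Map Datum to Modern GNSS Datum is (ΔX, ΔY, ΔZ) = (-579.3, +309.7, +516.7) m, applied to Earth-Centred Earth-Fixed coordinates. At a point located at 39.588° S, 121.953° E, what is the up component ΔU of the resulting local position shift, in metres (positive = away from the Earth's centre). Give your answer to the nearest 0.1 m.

At φ = -39.588°, λ = 121.953°: sin φ = -0.637263, cos φ = 0.770647, sin λ = 0.848483, cos λ = -0.529223.
ΔU = cos φ cos λ·ΔX + cos φ sin λ·ΔY + sin φ·ΔZ = (0.770647)(-0.529223)(-579.3) + (0.770647)(0.848483)(309.7) + (-0.637263)(516.7) = 109.50 m.

ΔU = 109.5 m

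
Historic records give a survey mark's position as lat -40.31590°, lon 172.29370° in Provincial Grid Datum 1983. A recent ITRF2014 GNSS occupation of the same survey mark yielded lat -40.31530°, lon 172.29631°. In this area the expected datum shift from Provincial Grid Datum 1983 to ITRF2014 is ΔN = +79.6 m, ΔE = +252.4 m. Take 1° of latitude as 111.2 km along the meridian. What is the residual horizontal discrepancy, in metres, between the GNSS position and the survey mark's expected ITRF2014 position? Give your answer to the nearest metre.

Observed coordinate differences: Δφ = +0.00060°, Δλ = +0.00261°.
Converting to metres (1° lat = 111200 m, cos φ = 0.762489): observed ΔN = 66.7 m, observed ΔE = 221.3 m.
Subtracting the expected shift leaves a residual of 66.7 − (79.6) = -12.9 m north and 221.3 − (252.4) = -31.1 m east.
Residual distance = √((-12.9)² + (-31.1)²) = 33.7 m.

34 m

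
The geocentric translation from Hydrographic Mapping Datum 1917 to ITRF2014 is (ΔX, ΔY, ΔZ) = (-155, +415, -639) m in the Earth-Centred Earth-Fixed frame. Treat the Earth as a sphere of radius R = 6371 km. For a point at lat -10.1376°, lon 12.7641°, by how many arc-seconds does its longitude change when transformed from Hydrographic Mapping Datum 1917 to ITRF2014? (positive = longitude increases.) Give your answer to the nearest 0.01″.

sin φ = -0.176013, cos φ = 0.984388, sin λ = 0.220937, cos λ = 0.975288.
East component: ΔE = −sin λ·ΔX + cos λ·ΔY = −(0.220937)(-155) + (0.975288)(415) = 438.99 m.
1° of latitude spans πR/180 = 111195 m; at latitude φ, 1° of longitude spans that × cos φ = 109458.9 m, so Δλ = 438.99 / 109458.9 × 3600 = 14.438″.

Δλ = 14.44″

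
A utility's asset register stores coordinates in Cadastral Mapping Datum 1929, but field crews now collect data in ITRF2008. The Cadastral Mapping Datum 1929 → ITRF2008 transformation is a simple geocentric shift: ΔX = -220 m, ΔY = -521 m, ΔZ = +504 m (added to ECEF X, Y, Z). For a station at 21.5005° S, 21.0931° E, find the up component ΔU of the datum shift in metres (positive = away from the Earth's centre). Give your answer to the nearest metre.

ΔU = -550 m

At φ = -21.5005°, λ = 21.0931°: sin φ = -0.366509, cos φ = 0.930414, sin λ = 0.359884, cos λ = 0.932997.
ΔU = cos φ cos λ·ΔX + cos φ sin λ·ΔY + sin φ·ΔZ = (0.930414)(0.932997)(-220) + (0.930414)(0.359884)(-521) + (-0.366509)(504) = -550.15 m.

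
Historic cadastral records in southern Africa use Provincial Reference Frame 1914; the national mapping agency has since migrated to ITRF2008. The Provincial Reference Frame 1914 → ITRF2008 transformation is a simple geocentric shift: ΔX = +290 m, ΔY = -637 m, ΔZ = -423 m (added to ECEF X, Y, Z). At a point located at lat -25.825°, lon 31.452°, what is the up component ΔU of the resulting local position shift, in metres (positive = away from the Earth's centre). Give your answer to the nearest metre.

ΔU = 108 m

The local up (radial) axis is (cos φ cos λ, cos φ sin λ, sin φ), giving ΔU = 222.685 − 299.182 + 184.269 = 107.77 m.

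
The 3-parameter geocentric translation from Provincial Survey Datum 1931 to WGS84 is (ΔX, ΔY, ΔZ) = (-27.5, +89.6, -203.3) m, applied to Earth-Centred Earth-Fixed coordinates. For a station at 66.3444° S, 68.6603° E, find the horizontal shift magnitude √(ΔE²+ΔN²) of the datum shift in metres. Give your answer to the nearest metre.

At φ = -66.3444°, λ = 68.6603°: sin φ = -0.915974, cos φ = 0.401238, sin λ = 0.931439, cos λ = 0.363897.
ΔE = −sin λ·ΔX + cos λ·ΔY = −(0.931439)·(-27.5) + (0.363897)·(89.6) = 58.22 m.
ΔN = −sin φ cos λ·ΔX − sin φ sin λ·ΔY + cos φ·ΔZ = −(-0.915974)(0.363897)(-27.5) − (-0.915974)(0.931439)(89.6) + (0.401238)(-203.3) = -14.29 m.
Horizontal magnitude = √(ΔE² + ΔN²) = √(58.22² + (-14.29)²) = 59.95 m.

60 m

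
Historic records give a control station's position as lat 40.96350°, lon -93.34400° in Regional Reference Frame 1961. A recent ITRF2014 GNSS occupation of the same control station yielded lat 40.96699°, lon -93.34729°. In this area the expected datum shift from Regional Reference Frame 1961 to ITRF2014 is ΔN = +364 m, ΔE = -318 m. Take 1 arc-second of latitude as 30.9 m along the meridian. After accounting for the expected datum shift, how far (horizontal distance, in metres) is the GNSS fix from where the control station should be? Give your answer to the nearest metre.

Observed coordinate differences: Δφ = +0.00349°, Δλ = -0.00329°.
Converting to metres (1° lat = 111240 m, cos φ = 0.755127): observed ΔN = 388.2 m, observed ΔE = -276.4 m.
Subtracting the expected shift leaves a residual of 388.2 − (364) = 24.2 m north and -276.4 − (-318) = 41.6 m east.
Residual distance = √(24.2² + 41.6²) = 48.2 m.

48 m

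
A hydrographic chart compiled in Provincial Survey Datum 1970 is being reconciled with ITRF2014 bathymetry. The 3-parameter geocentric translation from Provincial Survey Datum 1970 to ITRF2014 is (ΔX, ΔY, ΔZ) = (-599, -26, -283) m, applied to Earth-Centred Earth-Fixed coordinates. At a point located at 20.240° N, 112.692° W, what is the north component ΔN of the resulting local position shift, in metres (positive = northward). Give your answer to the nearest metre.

The local north axis is (−sin φ cos λ, −sin φ sin λ, cos φ), giving ΔN = -79.943 − 8.299 − 265.525 = -353.77 m.

ΔN = -354 m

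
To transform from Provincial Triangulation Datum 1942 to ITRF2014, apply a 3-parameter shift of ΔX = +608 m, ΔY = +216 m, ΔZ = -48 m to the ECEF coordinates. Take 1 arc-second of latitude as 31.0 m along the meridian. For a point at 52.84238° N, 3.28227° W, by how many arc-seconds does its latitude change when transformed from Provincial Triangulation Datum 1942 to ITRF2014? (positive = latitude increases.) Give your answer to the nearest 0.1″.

Δφ = -16.2″

sin φ = 0.796977, cos φ = 0.604010, sin λ = -0.057255, cos λ = 0.998360.
North component: ΔN = −sin φ cos λ·ΔX − sin φ sin λ·ΔY + cos φ·ΔZ = −(0.796977)(0.998360)(608) − (0.796977)(-0.057255)(216) + (0.604010)(-48) = -502.90 m.
1° of latitude spans 3600 × 31.00 = 111600 m, so Δφ = -502.90 / 111600 × 3600 = -16.223″.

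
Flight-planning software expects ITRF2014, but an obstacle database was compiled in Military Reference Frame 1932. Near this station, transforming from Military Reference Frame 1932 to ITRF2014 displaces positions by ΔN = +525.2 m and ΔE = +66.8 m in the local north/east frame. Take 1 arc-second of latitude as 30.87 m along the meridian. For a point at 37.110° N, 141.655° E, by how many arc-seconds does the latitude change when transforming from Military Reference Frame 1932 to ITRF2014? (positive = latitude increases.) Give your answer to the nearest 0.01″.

Δφ = 17.01″

1″ of latitude = 30.87 m, so Δφ = 525.2 / 30.87 = 17.013″.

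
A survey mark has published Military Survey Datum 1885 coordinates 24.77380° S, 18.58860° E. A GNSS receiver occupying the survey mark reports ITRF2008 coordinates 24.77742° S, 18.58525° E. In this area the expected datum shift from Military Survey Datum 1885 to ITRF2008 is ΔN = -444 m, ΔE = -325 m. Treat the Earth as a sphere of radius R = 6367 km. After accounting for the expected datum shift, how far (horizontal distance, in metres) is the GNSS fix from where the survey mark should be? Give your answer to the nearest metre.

Observed coordinate differences: Δφ = -0.00362°, Δλ = -0.00335°.
Converting to metres (1° lat = 111125 m, cos φ = 0.907969): observed ΔN = -402.3 m, observed ΔE = -338.0 m.
Subtracting the expected shift leaves a residual of -402.3 − (-444) = 41.7 m north and -338.0 − (-325) = -13.0 m east.
Residual distance = √(41.7² + (-13.0)²) = 43.7 m.

44 m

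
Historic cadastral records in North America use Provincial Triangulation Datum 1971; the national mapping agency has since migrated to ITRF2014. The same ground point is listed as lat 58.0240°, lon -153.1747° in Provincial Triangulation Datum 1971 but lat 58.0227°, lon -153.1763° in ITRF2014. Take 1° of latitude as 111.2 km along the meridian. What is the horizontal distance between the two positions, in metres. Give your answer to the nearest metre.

Δφ = 58.0227° − 58.0240° = -0.0013°; Δλ = -153.1763° − -153.1747° = -0.0016°.
ΔN = Δφ × 111200 = -144.6 m; ΔE = Δλ × 111200 × cos(58.0240°) = -0.0016 × 111200 × 0.529564 = -94.2 m.
Distance = √(ΔE² + ΔN²) = √((-94.2)² + (-144.6)²) = 172.6 m.

173 m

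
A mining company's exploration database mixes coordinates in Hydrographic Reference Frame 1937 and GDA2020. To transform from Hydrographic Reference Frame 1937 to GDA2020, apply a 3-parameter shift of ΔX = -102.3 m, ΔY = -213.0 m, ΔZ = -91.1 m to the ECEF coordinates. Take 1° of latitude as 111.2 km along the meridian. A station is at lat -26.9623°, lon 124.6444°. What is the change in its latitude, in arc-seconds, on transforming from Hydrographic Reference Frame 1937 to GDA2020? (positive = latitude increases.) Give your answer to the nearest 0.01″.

sin φ = -0.453404, cos φ = 0.891305, sin λ = 0.822696, cos λ = -0.568481.
North component: ΔN = −sin φ cos λ·ΔX − sin φ sin λ·ΔY + cos φ·ΔZ = −(-0.453404)(-0.568481)(-102.3) − (-0.453404)(0.822696)(-213.0) + (0.891305)(-91.1) = -134.28 m.
1° of latitude spans 111200 m, so Δφ = -134.28 / 111200 × 3600 = -4.347″.

Δφ = -4.35″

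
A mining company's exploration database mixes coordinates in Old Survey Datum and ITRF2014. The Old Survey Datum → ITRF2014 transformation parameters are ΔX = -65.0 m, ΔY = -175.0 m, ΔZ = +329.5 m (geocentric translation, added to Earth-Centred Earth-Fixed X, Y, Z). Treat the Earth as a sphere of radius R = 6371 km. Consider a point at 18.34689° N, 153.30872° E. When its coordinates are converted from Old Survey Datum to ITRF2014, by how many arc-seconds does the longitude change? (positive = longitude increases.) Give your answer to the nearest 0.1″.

sin φ = 0.314769, cos φ = 0.949168, sin λ = 0.449183, cos λ = -0.893440.
East component: ΔE = −sin λ·ΔX + cos λ·ΔY = −(0.449183)(-65.0) + (-0.893440)(-175.0) = 185.55 m.
1° of latitude spans πR/180 = 111195 m; at latitude φ, 1° of longitude spans that × cos φ = 105542.7 m, so Δλ = 185.55 / 105542.7 × 3600 = 6.329″.

Δλ = 6.3″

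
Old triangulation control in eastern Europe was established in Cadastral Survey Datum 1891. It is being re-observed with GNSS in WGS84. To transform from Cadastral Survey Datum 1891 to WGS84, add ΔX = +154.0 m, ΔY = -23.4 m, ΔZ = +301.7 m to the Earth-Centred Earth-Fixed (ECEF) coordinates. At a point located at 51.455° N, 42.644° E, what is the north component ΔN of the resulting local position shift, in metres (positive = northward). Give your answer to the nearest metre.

ΔN = 112 m

The local north axis is (−sin φ cos λ, −sin φ sin λ, cos φ), giving ΔN = -88.598 + 12.398 + 187.998 = 111.80 m.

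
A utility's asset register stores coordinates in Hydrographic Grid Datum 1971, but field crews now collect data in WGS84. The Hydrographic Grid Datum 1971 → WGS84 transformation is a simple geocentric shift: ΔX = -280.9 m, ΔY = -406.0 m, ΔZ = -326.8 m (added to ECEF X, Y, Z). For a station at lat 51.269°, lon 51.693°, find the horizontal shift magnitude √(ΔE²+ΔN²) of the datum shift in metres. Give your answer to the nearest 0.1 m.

The local east axis at (φ, λ) is (−sin λ, cos λ, 0), so ΔE = −sin(51.693°)·(-280.9) + cos(51.693°)·(-406.0) = -31.25 m.
The local north axis is (−sin φ cos λ, −sin φ sin λ, cos φ), giving ΔN = 135.832 + 248.528 − 204.467 = 179.89 m.
Horizontal magnitude = √(ΔE² + ΔN²) = √((-31.25)² + 179.89²) = 182.59 m.

182.6 m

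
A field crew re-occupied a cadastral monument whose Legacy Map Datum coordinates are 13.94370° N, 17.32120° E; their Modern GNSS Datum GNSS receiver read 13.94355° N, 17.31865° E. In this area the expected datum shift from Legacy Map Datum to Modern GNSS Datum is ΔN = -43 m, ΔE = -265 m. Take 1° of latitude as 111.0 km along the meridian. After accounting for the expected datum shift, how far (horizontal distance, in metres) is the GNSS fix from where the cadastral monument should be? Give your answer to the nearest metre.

Observed coordinate differences: Δφ = -0.00015°, Δλ = -0.00255°.
Converting to metres (1° lat = 111000 m, cos φ = 0.970533): observed ΔN = -16.6 m, observed ΔE = -274.7 m.
Subtracting the expected shift leaves a residual of -16.6 − (-43) = 26.4 m north and -274.7 − (-265) = -9.7 m east.
Residual distance = √(26.4² + (-9.7)²) = 28.1 m.

28 m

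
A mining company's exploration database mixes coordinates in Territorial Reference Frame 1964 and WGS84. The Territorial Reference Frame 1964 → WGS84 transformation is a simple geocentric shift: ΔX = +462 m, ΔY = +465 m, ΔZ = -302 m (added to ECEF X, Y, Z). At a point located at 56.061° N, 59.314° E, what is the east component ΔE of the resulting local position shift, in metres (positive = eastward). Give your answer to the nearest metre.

At φ = 56.061°, λ = 59.314°: sin φ = 0.829632, cos φ = 0.558310, sin λ = 0.859977, cos λ = 0.510333.
ΔE = −sin λ·ΔX + cos λ·ΔY = −(0.859977)·(462) + (0.510333)·(465) = -160.00 m.

ΔE = -160 m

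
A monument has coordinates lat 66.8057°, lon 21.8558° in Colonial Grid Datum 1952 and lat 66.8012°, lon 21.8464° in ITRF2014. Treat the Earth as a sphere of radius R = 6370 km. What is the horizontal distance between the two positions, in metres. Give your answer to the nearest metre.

Δφ = 66.8012° − 66.8057° = -0.0045°; Δλ = 21.8464° − 21.8558° = -0.0094°.
1° along a meridian = πR/180 = 111177 m.
ΔN = Δφ × 111177 = -500.3 m; ΔE = Δλ × 111177 × cos(66.8057°) = -0.0094 × 111177 × 0.393850 = -411.6 m.
Distance = √(ΔE² + ΔN²) = √((-411.6)² + (-500.3)²) = 647.9 m.

648 m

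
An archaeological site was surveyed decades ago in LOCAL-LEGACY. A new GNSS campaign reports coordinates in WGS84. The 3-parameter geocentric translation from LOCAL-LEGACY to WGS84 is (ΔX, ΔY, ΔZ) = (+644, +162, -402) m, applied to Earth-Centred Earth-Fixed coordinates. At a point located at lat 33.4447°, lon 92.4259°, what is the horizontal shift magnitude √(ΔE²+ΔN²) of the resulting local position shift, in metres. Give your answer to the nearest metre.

769 m

The local east axis at (φ, λ) is (−sin λ, cos λ, 0), so ΔE = −sin(92.4259°)·644 + cos(92.4259°)·162 = -650.28 m.
The local north axis is (−sin φ cos λ, −sin φ sin λ, cos φ), giving ΔN = 15.023 − 89.203 − 335.436 = -409.62 m.
Horizontal magnitude = √(ΔE² + ΔN²) = √((-650.28)² + (-409.62)²) = 768.54 m.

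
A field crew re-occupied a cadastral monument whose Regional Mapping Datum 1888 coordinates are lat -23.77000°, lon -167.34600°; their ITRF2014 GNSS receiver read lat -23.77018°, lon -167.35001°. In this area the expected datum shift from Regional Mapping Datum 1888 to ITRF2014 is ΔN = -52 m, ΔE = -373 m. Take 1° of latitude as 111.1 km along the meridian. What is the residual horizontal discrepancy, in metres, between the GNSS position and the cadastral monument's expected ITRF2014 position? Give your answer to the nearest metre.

47 m

Observed coordinate differences: Δφ = -0.00018°, Δλ = -0.00401°.
Converting to metres (1° lat = 111100 m, cos φ = 0.915171): observed ΔN = -20.0 m, observed ΔE = -407.7 m.
Subtracting the expected shift leaves a residual of -20.0 − (-52) = 32.0 m north and -407.7 − (-373) = -34.7 m east.
Residual distance = √(32.0² + (-34.7)²) = 47.2 m.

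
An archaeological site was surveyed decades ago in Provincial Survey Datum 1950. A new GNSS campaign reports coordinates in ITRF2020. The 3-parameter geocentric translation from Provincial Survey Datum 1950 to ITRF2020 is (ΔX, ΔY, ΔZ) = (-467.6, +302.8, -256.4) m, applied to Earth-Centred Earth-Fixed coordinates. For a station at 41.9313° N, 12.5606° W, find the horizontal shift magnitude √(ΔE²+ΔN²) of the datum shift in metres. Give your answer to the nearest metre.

250 m

The local east axis at (φ, λ) is (−sin λ, cos λ, 0), so ΔE = −sin(-12.5606°)·(-467.6) + cos(-12.5606°)·302.8 = 193.86 m.
The local north axis is (−sin φ cos λ, −sin φ sin λ, cos φ), giving ΔN = 304.990 + 44.004 − 190.748 = 158.25 m.
Horizontal magnitude = √(ΔE² + ΔN²) = √(193.86² + 158.25²) = 250.25 m.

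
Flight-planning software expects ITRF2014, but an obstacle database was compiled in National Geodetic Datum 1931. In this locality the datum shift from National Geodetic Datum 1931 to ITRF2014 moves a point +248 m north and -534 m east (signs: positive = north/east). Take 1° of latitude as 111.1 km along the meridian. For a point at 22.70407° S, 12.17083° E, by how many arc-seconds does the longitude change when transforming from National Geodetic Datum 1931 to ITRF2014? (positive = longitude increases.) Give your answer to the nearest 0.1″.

At latitude -22.70407°, cos φ = 0.922511.
1° of longitude at this latitude = 111.1 × cos φ = 102.49 km, so Δλ = -534.0 / 102490.9 = -0.0052102° = -18.757″.

Δλ = -18.8″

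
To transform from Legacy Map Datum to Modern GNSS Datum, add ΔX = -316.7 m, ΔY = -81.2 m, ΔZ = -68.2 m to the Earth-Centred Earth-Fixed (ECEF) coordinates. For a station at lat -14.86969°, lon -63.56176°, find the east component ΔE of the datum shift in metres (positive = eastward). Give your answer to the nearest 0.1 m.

ΔE = -319.7 m

At φ = -14.86969°, λ = -63.56176°: sin φ = -0.256622, cos φ = 0.966512, sin λ = -0.895415, cos λ = 0.445233.
ΔE = −sin λ·ΔX + cos λ·ΔY = −(-0.895415)·(-316.7) + (0.445233)·(-81.2) = -319.73 m.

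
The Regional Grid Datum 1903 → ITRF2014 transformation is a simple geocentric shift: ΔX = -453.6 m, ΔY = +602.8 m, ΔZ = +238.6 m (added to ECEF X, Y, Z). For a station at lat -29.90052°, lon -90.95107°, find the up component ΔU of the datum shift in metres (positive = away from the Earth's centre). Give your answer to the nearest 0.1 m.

At φ = -29.90052°, λ = -90.95107°: sin φ = -0.498496, cos φ = 0.866892, sin λ = -0.999862, cos λ = -0.016599.
ΔU = cos φ cos λ·ΔX + cos φ sin λ·ΔY + sin φ·ΔZ = (0.866892)(-0.016599)(-453.6) + (0.866892)(-0.999862)(602.8) + (-0.498496)(238.6) = -634.90 m.

ΔU = -634.9 m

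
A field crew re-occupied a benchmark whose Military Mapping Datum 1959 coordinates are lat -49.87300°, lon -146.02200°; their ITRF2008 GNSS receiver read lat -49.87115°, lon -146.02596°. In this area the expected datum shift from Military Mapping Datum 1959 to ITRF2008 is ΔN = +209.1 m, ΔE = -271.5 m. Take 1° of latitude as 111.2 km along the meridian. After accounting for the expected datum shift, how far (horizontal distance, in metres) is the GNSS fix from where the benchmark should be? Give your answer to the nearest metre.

Observed coordinate differences: Δφ = +0.00185°, Δλ = -0.00396°.
Converting to metres (1° lat = 111200 m, cos φ = 0.644484): observed ΔN = 205.7 m, observed ΔE = -283.8 m.
Subtracting the expected shift leaves a residual of 205.7 − (209.1) = -3.4 m north and -283.8 − (-271.5) = -12.3 m east.
Residual distance = √((-3.4)² + (-12.3)²) = 12.8 m.

13 m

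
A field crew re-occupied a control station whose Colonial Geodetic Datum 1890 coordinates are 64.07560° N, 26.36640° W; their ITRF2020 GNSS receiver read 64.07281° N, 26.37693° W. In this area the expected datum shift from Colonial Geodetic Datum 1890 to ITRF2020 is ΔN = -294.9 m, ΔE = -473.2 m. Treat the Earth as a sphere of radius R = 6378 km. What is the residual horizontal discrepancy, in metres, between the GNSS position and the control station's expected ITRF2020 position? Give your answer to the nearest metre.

Observed coordinate differences: Δφ = -0.00279°, Δλ = -0.01053°.
Converting to metres (1° lat = 111317 m, cos φ = 0.437185): observed ΔN = -310.6 m, observed ΔE = -512.5 m.
Subtracting the expected shift leaves a residual of -310.6 − (-294.9) = -15.7 m north and -512.5 − (-473.2) = -39.3 m east.
Residual distance = √((-15.7)² + (-39.3)²) = 42.3 m.

42 m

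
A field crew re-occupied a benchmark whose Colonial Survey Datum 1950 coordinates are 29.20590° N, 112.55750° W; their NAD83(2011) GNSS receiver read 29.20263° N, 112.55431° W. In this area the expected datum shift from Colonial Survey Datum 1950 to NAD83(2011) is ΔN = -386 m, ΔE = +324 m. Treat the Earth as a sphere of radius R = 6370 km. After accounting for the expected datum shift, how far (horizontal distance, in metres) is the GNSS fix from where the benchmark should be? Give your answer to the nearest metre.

27 m

Observed coordinate differences: Δφ = -0.00327°, Δλ = +0.00319°.
Converting to metres (1° lat = 111177 m, cos φ = 0.872872): observed ΔN = -363.6 m, observed ΔE = 309.6 m.
Subtracting the expected shift leaves a residual of -363.6 − (-386) = 22.4 m north and 309.6 − (324) = -14.4 m east.
Residual distance = √(22.4² + (-14.4)²) = 26.7 m.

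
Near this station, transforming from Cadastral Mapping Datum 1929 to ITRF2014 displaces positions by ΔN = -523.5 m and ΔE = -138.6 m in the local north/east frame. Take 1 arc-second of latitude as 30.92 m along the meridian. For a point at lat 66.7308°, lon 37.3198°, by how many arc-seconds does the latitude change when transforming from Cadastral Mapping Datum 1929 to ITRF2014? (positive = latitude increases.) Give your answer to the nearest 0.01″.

1″ of latitude = 30.92 m, so Δφ = -523.5 / 30.92 = -16.931″.

Δφ = -16.93″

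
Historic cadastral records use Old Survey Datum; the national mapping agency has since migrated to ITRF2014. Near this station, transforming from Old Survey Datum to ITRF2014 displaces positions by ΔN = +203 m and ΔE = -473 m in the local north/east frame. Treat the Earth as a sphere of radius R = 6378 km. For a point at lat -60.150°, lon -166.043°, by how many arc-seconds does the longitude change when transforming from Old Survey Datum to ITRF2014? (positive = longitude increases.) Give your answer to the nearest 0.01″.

Δλ = -30.73″

At latitude -60.150°, cos φ = 0.497731.
One radian of longitude at latitude φ spans R cos φ, so Δλ = ΔE / (R cos φ) = -473.0 / (6378000 × 0.497731) = -1.4900e-04 rad = -30.733″.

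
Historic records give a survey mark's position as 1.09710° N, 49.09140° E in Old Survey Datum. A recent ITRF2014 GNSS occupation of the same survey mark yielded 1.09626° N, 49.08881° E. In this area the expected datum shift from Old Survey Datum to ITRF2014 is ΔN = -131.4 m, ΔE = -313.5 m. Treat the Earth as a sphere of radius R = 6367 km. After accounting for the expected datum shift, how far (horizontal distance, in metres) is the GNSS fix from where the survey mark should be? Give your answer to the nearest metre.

Observed coordinate differences: Δφ = -0.00084°, Δλ = -0.00259°.
Converting to metres (1° lat = 111125 m, cos φ = 0.999817): observed ΔN = -93.3 m, observed ΔE = -287.8 m.
Subtracting the expected shift leaves a residual of -93.3 − (-131.4) = 38.1 m north and -287.8 − (-313.5) = 25.7 m east.
Residual distance = √(38.1² + 25.7²) = 45.9 m.

46 m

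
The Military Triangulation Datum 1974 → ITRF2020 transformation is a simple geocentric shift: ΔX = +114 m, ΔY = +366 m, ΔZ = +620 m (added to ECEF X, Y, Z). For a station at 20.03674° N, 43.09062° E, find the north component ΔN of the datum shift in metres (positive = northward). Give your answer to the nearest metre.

The local north axis is (−sin φ cos λ, −sin φ sin λ, cos φ), giving ΔN = -28.524 − 85.667 + 582.473 = 468.28 m.

ΔN = 468 m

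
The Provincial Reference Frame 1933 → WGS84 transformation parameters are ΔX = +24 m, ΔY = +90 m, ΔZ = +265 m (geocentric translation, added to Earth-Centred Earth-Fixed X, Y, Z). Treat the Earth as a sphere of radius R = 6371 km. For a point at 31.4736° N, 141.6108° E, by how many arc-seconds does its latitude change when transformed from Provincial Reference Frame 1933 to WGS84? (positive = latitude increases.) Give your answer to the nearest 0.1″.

Δφ = 6.7″

sin φ = 0.522106, cos φ = 0.852881, sin λ = 0.621000, cos λ = -0.783811.
North component: ΔN = −sin φ cos λ·ΔX − sin φ sin λ·ΔY + cos φ·ΔZ = −(0.522106)(-0.783811)(24) − (0.522106)(0.621000)(90) + (0.852881)(265) = 206.65 m.
1° of latitude spans πR/180 = 111195 m, so Δφ = 206.65 / 111195 × 3600 = 6.691″.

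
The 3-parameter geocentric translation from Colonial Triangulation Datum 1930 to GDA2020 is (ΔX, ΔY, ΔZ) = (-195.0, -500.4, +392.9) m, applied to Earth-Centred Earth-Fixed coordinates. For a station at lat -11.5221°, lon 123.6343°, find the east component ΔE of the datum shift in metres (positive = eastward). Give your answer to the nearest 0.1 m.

At φ = -11.5221°, λ = 123.6343°: sin φ = -0.199746, cos φ = 0.979848, sin λ = 0.832590, cos λ = -0.553890.
ΔE = −sin λ·ΔX + cos λ·ΔY = −(0.832590)·(-195.0) + (-0.553890)·(-500.4) = 439.52 m.

ΔE = 439.5 m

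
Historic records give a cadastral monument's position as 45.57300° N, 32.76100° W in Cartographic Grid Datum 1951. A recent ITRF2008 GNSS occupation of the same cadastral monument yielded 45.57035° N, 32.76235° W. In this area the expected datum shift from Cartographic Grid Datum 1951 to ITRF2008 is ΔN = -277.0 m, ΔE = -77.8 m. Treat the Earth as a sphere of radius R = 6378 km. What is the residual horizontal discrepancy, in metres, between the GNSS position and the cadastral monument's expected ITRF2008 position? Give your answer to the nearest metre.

33 m

Observed coordinate differences: Δφ = -0.00265°, Δλ = -0.00135°.
Converting to metres (1° lat = 111317 m, cos φ = 0.700000): observed ΔN = -295.0 m, observed ΔE = -105.2 m.
Subtracting the expected shift leaves a residual of -295.0 − (-277.0) = -18.0 m north and -105.2 − (-77.8) = -27.4 m east.
Residual distance = √((-18.0)² + (-27.4)²) = 32.8 m.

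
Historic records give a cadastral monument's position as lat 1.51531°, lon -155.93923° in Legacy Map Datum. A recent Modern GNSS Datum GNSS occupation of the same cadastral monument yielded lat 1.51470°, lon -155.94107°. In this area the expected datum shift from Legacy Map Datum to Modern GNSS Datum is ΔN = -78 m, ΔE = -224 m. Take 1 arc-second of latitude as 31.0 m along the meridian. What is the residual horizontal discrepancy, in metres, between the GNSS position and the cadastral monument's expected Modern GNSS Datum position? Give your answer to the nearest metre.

21 m

Observed coordinate differences: Δφ = -0.00061°, Δλ = -0.00184°.
Converting to metres (1° lat = 111600 m, cos φ = 0.999650): observed ΔN = -68.1 m, observed ΔE = -205.3 m.
Subtracting the expected shift leaves a residual of -68.1 − (-78) = 9.9 m north and -205.3 − (-224) = 18.7 m east.
Residual distance = √(9.9² + 18.7²) = 21.2 m.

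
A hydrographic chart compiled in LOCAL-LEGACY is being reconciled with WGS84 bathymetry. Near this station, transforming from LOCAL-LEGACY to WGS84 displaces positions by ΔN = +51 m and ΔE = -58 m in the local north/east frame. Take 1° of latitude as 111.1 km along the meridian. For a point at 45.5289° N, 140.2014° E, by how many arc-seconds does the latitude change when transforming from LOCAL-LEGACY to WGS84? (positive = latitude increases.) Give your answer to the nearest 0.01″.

1° of latitude = 111.1 km, so Δφ = 51.0 / 111100 = 0.0004590° = 1.653″.

Δφ = 1.65″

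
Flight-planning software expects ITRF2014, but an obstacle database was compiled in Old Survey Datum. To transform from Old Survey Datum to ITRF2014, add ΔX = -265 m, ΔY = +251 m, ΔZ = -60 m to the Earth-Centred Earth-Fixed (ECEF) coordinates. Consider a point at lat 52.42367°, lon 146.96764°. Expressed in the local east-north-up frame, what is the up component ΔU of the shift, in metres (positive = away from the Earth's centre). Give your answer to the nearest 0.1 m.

ΔU = 171.4 m

The local up (radial) axis is (cos φ cos λ, cos φ sin λ, sin φ), giving ΔU = 135.481 + 83.437 − 47.552 = 171.37 m.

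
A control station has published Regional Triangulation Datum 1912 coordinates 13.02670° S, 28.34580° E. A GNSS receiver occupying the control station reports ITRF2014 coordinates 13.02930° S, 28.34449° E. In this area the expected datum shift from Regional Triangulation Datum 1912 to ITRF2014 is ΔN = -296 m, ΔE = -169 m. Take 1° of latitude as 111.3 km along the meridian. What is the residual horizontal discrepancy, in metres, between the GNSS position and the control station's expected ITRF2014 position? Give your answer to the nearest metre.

Observed coordinate differences: Δφ = -0.00260°, Δλ = -0.00131°.
Converting to metres (1° lat = 111300 m, cos φ = 0.974265): observed ΔN = -289.4 m, observed ΔE = -142.1 m.
Subtracting the expected shift leaves a residual of -289.4 − (-296) = 6.6 m north and -142.1 − (-169) = 26.9 m east.
Residual distance = √(6.6² + 26.9²) = 27.8 m.

28 m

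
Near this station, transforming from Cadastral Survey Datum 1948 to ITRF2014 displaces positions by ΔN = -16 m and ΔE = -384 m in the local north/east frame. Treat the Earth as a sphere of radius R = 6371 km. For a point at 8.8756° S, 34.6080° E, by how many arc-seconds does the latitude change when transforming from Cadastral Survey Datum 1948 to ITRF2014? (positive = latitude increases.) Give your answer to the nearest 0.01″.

On a sphere of radius R, 1 rad of latitude = R, so Δφ = ΔN / R = -16.0 / 6371000 = -2.5114e-06 rad = -0.518″.

Δφ = -0.52″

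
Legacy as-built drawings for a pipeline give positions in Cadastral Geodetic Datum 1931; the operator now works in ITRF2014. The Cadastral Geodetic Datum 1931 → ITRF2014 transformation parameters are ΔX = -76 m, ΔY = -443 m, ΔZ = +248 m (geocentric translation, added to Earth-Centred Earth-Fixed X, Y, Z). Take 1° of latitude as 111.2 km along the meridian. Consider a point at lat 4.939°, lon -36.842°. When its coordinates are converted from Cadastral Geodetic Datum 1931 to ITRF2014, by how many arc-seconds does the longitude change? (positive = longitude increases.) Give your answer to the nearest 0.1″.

sin φ = 0.086095, cos φ = 0.996287, sin λ = -0.599610, cos λ = 0.800292.
East component: ΔE = −sin λ·ΔX + cos λ·ΔY = −(-0.599610)(-76) + (0.800292)(-443) = -400.10 m.
1° of latitude spans 111200 m; at latitude φ, 1° of longitude spans that × cos φ = 110787.1 m, so Δλ = -400.10 / 110787.1 × 3600 = -13.001″.

Δλ = -13.0″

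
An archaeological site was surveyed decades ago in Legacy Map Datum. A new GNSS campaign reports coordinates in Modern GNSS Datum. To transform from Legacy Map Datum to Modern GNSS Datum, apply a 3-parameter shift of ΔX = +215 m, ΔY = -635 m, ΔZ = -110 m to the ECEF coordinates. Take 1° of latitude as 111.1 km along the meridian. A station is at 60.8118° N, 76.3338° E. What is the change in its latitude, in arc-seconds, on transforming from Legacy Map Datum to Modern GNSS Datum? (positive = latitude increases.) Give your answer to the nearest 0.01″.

sin φ = 0.873023, cos φ = 0.487680, sin λ = 0.971689, cos λ = 0.236265.
North component: ΔN = −sin φ cos λ·ΔX − sin φ sin λ·ΔY + cos φ·ΔZ = −(0.873023)(0.236265)(215) − (0.873023)(0.971689)(-635) + (0.487680)(-110) = 440.68 m.
1° of latitude spans 111100 m, so Δφ = 440.68 / 111100 × 3600 = 14.280″.

Δφ = 14.28″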